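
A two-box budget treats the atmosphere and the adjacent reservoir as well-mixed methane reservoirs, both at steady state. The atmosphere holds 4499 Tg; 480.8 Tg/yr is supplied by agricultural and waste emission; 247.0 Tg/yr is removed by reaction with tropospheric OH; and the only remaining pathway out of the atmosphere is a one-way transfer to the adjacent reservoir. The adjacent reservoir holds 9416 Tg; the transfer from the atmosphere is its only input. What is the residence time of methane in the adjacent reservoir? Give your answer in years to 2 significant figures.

40 yr

Balance the atmosphere: ΣF_in = 480.80 Tg/yr.
Transfer to the adjacent reservoir = ΣF_in − (247.0) = 233.80 Tg/yr.
At steady state the output of the adjacent reservoir equals its input, 233.80 Tg/yr.
τ = M / F = 9416 / 233.80 = 40.27 yr.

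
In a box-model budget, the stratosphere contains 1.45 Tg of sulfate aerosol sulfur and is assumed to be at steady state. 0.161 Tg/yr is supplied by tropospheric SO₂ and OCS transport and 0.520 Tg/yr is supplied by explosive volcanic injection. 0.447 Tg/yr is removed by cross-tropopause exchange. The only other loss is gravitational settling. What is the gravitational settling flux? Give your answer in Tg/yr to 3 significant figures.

At steady state ΣF_in = ΣF_out.
ΣF_in = 0.161 + 0.520 = 0.68100 Tg/yr.
Gravitational settling flux = ΣF_in − (0.447) = 0.68100 − 0.4470 = 0.2340 Tg/yr.

0.234 Tg/yr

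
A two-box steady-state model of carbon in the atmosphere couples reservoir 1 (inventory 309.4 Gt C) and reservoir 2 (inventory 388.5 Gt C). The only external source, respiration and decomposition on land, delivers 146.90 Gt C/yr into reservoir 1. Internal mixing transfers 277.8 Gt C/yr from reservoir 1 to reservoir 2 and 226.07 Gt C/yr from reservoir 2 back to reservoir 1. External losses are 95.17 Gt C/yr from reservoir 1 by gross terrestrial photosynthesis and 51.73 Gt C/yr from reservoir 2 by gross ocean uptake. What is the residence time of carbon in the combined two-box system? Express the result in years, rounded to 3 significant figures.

4.75 yr

Treat the two boxes together as one reservoir: the mixing fluxes between them are internal recycling, so τ = ΣM / Σ(external losses).
M_total = 309.4 + 388.5 = 697.90 Gt C.
ΣF_external_out = 95.17 + 51.73 = 146.90 Gt C/yr.
τ = M_total / ΣF_ext = 697.90 / 146.90 = 4.751 yr.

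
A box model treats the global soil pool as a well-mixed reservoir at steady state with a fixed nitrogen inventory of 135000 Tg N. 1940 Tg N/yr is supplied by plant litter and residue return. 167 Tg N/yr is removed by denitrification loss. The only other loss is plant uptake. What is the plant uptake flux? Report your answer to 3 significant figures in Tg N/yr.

At steady state ΣF_in = ΣF_out.
ΣF_in = 1940.0 Tg N/yr.
Plant uptake flux = ΣF_in − (167) = 1940.0 − 167.0 = 1773 Tg N/yr.

1770 Tg N/yr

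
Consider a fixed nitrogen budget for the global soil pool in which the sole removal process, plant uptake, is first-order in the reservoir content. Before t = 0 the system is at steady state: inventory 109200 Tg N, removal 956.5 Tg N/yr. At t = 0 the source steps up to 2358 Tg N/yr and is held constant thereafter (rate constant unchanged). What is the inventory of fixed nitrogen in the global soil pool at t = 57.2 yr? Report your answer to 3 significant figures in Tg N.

Residence time τ = M₀/F₀ = 114.2 yr. The eventual steady state is M_∞ = M₀·(F₁/F₀) = 109200 × 2358/956.5 = 269200 Tg N.
The anomaly ΔM(t) = M(t) − M_∞ decays as ΔM₀·e^(−t/τ) with ΔM₀ = 109200 − 269200 = −160000 Tg N.
At t = 57.2 yr, e^(−t/τ) = e^(−0.5010) = 0.6059, so ΔM = −96950 Tg N and M = 269200 − 96950 = 172260 Tg N.

172000 Tg N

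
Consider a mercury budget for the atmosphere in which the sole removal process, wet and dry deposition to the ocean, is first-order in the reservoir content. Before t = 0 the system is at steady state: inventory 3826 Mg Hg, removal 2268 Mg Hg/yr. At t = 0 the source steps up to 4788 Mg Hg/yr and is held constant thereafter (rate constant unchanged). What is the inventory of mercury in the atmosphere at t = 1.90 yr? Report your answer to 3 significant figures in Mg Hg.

6700 Mg Hg

τ = M₀/F₀ = 3826/2268 = 1.687 yr; rate constant k = 1/τ.
New steady state M_∞ = F₁/k = F₁·τ = 4788 × 1.687 = 8077.1 Mg Hg.
M(t) = M_∞ + (M₀ − M_∞)·e^(−t/τ); t/τ = 1.90/1.687 = 1.126, so e^(−t/τ) = 0.3242.
M(t) = 8077.1 − 4251 × 0.3242 = 6698.8 Mg Hg.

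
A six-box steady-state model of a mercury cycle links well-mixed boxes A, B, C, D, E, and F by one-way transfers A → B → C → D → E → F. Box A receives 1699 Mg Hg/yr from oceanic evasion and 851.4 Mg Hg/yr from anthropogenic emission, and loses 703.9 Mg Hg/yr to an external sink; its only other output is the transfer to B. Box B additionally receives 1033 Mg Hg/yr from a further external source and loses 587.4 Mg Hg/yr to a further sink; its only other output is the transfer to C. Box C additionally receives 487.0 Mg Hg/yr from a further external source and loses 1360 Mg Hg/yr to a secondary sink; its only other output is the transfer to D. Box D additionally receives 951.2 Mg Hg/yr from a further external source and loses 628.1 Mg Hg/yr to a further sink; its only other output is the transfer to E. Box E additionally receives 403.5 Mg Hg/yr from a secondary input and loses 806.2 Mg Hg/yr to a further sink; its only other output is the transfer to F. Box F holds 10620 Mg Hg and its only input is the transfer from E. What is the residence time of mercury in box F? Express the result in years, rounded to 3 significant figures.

Box A: F(A→B) = (1699 + 851.4) − 703.9 = 1846.5 Mg Hg/yr.
Box B: F(B→C) = (1846.5 + 1033) − 587.4 = 2292.1 Mg Hg/yr.
Box C: F(C→D) = (2292.1 + 487.0) − 1360 = 1419.1 Mg Hg/yr.
Box D: F(D→E) = (1419.1 + 951.2) − 628.1 = 1742.2 Mg Hg/yr.
Box E: F(E→F) = (1742.2 + 403.5) − 806.2 = 1339.5 Mg Hg/yr.
Box F throughput = its input = 1339.5 Mg Hg/yr; τ = 10620 / 1339.5 = 7.928 yr.

7.93 yr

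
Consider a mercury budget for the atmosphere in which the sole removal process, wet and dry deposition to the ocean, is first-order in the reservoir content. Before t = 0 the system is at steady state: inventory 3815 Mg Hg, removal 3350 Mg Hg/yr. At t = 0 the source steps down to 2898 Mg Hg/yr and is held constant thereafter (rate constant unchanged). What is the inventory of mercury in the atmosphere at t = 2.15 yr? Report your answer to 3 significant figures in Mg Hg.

3380 Mg Hg

Residence time τ = M₀/F₀ = 1.139 yr. The eventual steady state is M_∞ = M₀·(F₁/F₀) = 3815 × 2898/3350 = 3300.3 Mg Hg.
The anomaly ΔM(t) = M(t) − M_∞ decays as ΔM₀·e^(−t/τ) with ΔM₀ = 3815 − 3300.3 = 514.7 Mg Hg.
At t = 2.15 yr, e^(−t/τ) = e^(−1.888) = 0.1514, so ΔM = 77.92 Mg Hg and M = 3300.3 + 77.92 = 3378.2 Mg Hg.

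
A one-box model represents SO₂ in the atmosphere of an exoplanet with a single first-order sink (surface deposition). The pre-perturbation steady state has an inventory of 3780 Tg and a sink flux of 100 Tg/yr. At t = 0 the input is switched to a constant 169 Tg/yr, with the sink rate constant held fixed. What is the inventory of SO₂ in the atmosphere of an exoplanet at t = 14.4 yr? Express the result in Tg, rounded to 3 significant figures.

4610 Tg

τ = M₀/F₀ = 3780/100 = 37.80 yr; rate constant k = 1/τ.
New steady state M_∞ = F₁/k = F₁·τ = 169 × 37.80 = 6388.2 Tg.
M(t) = M_∞ + (M₀ − M_∞)·e^(−t/τ); t/τ = 14.4/37.80 = 0.3810, so e^(−t/τ) = 0.6832.
M(t) = 6388.2 − 2608 × 0.6832 = 4606.3 Tg.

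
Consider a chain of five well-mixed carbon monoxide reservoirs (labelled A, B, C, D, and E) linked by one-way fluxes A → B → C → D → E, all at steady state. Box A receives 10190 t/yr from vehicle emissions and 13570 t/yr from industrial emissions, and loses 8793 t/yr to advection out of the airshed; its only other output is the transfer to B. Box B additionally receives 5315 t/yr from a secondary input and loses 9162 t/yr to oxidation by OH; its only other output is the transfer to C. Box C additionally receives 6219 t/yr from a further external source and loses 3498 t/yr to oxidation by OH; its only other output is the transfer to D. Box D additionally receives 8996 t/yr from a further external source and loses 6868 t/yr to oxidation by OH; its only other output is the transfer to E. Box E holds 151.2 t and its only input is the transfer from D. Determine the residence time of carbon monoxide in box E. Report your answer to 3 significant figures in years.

Box A: F(A→B) = (10190 + 13570) − 8793 = 14967 t/yr.
Box B: F(B→C) = (14967 + 5315) − 9162 = 11120 t/yr.
Box C: F(C→D) = (11120 + 6219) − 3498 = 13841 t/yr.
Box D: F(D→E) = (13841 + 8996) − 6868 = 15969 t/yr.
Box E throughput = its input = 15969 t/yr; τ = 151.2 / 15969 = 0.009468 yr.

0.00947 yr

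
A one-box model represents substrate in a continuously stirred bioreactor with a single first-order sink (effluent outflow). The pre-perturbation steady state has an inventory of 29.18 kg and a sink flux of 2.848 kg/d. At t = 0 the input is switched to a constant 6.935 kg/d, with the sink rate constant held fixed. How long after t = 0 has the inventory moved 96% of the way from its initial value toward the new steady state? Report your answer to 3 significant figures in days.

τ = M₀/F₀ = 29.18/2.848 = 10.25 d.
The remaining gap fraction is e^(−t/τ); 96% covered ⇒ e^(−t/τ) = 0.0400.
t = −τ ln(0.0400) = 10.25 × 3.219 = 32.98 d.

33.0 d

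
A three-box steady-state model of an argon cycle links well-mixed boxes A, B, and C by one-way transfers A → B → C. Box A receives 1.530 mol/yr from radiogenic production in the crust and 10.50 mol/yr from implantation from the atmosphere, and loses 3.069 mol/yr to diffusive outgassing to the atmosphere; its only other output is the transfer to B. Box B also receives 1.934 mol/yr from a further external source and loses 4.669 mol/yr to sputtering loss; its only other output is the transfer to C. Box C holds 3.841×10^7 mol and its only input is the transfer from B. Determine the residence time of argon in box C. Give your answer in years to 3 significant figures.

6.17×10^6 yr

Box A: F(A→B) = (1.530 + 10.50) − 3.069 = 8.9610 mol/yr.
Box B: F(B→C) = (8.9610 + 1.934) − 4.669 = 6.2260 mol/yr.
Box C throughput = its input = 6.2260 mol/yr; τ = 3.841×10^7 / 6.2260 = 6.169×10^6 yr.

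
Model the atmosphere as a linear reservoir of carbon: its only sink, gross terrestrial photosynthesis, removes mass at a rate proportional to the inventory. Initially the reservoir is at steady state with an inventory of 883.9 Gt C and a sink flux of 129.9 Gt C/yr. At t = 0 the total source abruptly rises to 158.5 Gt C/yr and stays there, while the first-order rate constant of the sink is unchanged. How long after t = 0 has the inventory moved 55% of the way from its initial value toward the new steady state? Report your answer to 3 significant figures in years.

τ = M₀/F₀ = 883.9/129.9 = 6.804 yr.
The remaining gap fraction is e^(−t/τ); 55% covered ⇒ e^(−t/τ) = 0.450.
t = −τ ln(0.450) = 6.804 × 0.7985 = 5.433 yr.

5.43 yr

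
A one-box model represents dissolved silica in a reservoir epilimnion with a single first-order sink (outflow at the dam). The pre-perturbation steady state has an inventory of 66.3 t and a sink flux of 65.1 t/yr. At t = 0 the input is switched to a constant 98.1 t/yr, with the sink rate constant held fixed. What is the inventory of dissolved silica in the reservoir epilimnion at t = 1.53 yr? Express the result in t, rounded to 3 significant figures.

92.4 t

Residence time τ = M₀/F₀ = 1.018 yr. The eventual steady state is M_∞ = M₀·(F₁/F₀) = 66.3 × 98.1/65.1 = 99.908 t.
The anomaly ΔM(t) = M(t) − M_∞ decays as ΔM₀·e^(−t/τ) with ΔM₀ = 66.3 − 99.908 = −33.61 t.
At t = 1.53 yr, e^(−t/τ) = e^(−1.502) = 0.2226, so ΔM = −7.482 t and M = 99.908 − 7.482 = 92.427 t.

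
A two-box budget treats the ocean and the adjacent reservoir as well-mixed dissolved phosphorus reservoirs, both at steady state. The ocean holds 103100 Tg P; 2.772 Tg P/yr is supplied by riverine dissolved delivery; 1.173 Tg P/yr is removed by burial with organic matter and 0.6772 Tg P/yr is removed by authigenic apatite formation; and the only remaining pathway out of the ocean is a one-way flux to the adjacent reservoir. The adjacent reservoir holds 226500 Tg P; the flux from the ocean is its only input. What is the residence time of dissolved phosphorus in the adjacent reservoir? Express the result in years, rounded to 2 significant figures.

Balance the ocean: ΣF_in = 2.7720 Tg P/yr.
Flux to the adjacent reservoir = ΣF_in − (1.173 + 0.6772) = 0.92180 Tg P/yr.
At steady state the output of the adjacent reservoir equals its input, 0.92180 Tg P/yr.
τ = M / F = 226500 / 0.92180 = 245700 yr.

250000 yr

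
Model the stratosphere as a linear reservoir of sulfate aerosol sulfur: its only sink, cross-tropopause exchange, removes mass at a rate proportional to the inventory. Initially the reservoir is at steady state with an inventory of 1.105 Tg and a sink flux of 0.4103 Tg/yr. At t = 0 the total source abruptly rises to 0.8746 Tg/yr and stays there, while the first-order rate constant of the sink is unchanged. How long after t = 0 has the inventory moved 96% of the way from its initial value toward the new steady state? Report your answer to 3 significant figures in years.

τ = M₀/F₀ = 1.105/0.4103 = 2.693 yr.
The remaining gap fraction is e^(−t/τ); 96% covered ⇒ e^(−t/τ) = 0.0400.
t = −τ ln(0.0400) = 2.693 × 3.219 = 8.669 yr.

8.67 yr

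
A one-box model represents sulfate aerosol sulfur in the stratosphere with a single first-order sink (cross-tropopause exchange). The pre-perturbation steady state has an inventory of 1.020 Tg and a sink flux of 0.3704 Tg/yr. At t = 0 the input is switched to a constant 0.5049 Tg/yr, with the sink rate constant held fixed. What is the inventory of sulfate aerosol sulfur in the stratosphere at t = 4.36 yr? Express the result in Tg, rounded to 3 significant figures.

The sink rate constant is k = F₀/M₀ = 0.3704/1.020 = 0.3631 yr⁻¹.
Solving dM/dt = F₁ − kM with M(0) = M₀ gives M(t) = F₁/k + (M₀ − F₁/k)·e^(−kt).
F₁/k = 0.5049/0.3631 = 1.3904 Tg; kt = 0.3631 × 4.36 = 1.583, e^(−kt) = 0.2053.
M(4.36) = 1.3904 + (1.020 − 1.3904) × 0.2053 = 1.3904 − 0.07604 = 1.3143 Tg.

1.31 Tg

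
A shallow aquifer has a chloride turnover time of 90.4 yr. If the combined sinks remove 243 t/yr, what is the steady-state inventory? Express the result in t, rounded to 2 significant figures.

22000 t

τ = M/F ⇒ M = τ × F = 90.4 × 243 = 21970 t.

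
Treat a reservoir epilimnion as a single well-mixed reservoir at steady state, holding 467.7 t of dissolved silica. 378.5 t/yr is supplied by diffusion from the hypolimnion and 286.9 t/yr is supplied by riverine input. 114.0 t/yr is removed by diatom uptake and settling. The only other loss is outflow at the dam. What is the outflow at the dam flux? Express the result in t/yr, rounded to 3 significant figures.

At steady state ΣF_in = ΣF_out.
ΣF_in = 378.5 + 286.9 = 665.40 t/yr.
Outflow at the dam flux = ΣF_in − (114.0) = 665.40 − 114.0 = 551.4 t/yr.

551 t/yr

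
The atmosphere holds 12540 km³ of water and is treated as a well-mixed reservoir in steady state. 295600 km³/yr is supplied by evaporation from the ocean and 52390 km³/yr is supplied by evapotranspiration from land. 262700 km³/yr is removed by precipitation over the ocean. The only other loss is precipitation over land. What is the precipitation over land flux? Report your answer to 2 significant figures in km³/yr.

At steady state ΣF_in = ΣF_out.
ΣF_in = 295600 + 52390 = 347990 km³/yr.
Precipitation over land flux = ΣF_in − (262700) = 347990 − 262700 = 85290 km³/yr.

85000 km³/yr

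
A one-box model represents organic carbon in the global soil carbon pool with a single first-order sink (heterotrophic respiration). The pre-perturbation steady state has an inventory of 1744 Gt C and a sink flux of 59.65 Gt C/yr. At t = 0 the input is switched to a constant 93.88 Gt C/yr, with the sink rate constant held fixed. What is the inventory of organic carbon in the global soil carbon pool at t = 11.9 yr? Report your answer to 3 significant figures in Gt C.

The sink rate constant is k = F₀/M₀ = 59.65/1744 = 0.03420 yr⁻¹.
Solving dM/dt = F₁ − kM with M(0) = M₀ gives M(t) = F₁/k + (M₀ − F₁/k)·e^(−kt).
F₁/k = 93.88/0.03420 = 2744.8 Gt C; kt = 0.03420 × 11.9 = 0.4070, e^(−kt) = 0.6656.
M(11.9) = 2744.8 + (1744 − 2744.8) × 0.6656 = 2744.8 − 666.2 = 2078.6 Gt C.

2080 Gt C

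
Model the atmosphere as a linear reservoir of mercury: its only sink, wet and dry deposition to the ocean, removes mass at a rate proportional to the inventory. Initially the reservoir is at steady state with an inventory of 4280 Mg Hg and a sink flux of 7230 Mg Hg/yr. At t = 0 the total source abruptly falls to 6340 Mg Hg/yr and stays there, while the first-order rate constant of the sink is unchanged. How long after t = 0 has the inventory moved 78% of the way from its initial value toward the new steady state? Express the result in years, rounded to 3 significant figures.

0.896 yr

τ = M₀/F₀ = 4280/7230 = 0.5920 yr.
The remaining gap fraction is e^(−t/τ); 78% covered ⇒ e^(−t/τ) = 0.220.
t = −τ ln(0.220) = 0.5920 × 1.514 = 0.8963 yr.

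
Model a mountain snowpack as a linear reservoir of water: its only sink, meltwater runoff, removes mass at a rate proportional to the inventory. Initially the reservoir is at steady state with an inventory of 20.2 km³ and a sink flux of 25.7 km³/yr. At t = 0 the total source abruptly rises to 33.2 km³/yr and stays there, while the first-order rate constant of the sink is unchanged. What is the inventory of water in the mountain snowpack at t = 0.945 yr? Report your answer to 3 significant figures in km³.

The sink rate constant is k = F₀/M₀ = 25.7/20.2 = 1.272 yr⁻¹.
Solving dM/dt = F₁ − kM with M(0) = M₀ gives M(t) = F₁/k + (M₀ − F₁/k)·e^(−kt).
F₁/k = 33.2/1.272 = 26.095 km³; kt = 1.272 × 0.945 = 1.202, e^(−kt) = 0.3005.
M(0.945) = 26.095 + (20.2 − 26.095) × 0.3005 = 26.095 − 1.771 = 24.324 km³.

24.3 km³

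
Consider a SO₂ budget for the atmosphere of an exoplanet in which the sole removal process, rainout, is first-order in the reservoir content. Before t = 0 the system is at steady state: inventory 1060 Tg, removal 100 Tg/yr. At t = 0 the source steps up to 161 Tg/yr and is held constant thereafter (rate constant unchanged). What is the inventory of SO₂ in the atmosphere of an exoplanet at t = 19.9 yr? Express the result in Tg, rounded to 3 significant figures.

τ = M₀/F₀ = 1060/100 = 10.60 yr; rate constant k = 1/τ.
New steady state M_∞ = F₁/k = F₁·τ = 161 × 10.60 = 1706.6 Tg.
M(t) = M_∞ + (M₀ − M_∞)·e^(−t/τ); t/τ = 19.9/10.60 = 1.877, so e^(−t/τ) = 0.1530.
M(t) = 1706.6 − 646.6 × 0.1530 = 1607.7 Tg.

1610 Tg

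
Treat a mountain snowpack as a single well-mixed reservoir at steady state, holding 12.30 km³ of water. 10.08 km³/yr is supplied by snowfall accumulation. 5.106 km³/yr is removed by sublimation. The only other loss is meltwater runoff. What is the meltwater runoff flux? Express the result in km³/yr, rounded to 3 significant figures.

4.97 km³/yr

At steady state ΣF_in = ΣF_out.
ΣF_in = 10.080 km³/yr.
Meltwater runoff flux = ΣF_in − (5.106) = 10.080 − 5.106 = 4.974 km³/yr.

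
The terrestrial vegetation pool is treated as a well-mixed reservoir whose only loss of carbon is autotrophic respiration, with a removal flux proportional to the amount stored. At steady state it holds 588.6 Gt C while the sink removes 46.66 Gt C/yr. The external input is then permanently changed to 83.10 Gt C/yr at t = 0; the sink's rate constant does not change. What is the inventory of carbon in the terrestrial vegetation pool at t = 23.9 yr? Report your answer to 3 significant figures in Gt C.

979 Gt C

τ = M₀/F₀ = 588.6/46.66 = 12.61 yr; rate constant k = 1/τ.
New steady state M_∞ = F₁/k = F₁·τ = 83.10 × 12.61 = 1048.3 Gt C.
M(t) = M_∞ + (M₀ − M_∞)·e^(−t/τ); t/τ = 23.9/12.61 = 1.895, so e^(−t/τ) = 0.1504.
M(t) = 1048.3 − 459.7 × 0.1504 = 979.15 Gt C.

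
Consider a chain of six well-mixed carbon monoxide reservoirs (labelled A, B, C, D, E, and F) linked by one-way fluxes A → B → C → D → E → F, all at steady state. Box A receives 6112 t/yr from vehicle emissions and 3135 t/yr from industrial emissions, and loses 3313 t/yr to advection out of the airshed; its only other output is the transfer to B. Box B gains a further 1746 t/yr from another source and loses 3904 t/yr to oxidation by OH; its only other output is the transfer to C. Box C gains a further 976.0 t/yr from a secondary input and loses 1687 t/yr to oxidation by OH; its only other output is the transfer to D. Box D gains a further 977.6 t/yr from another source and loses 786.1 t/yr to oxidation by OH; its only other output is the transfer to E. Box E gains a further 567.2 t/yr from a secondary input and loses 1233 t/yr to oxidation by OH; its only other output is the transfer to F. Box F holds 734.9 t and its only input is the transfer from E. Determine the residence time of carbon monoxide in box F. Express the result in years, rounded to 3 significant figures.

0.284 yr

Box A: F(A→B) = (6112 + 3135) − 3313 = 5934.0 t/yr.
Box B: F(B→C) = (5934.0 + 1746) − 3904 = 3776.0 t/yr.
Box C: F(C→D) = (3776.0 + 976.0) − 1687 = 3065.0 t/yr.
Box D: F(D→E) = (3065.0 + 977.6) − 786.1 = 3256.5 t/yr.
Box E: F(E→F) = (3256.5 + 567.2) − 1233 = 2590.7 t/yr.
Box F throughput = its input = 2590.7 t/yr; τ = 734.9 / 2590.7 = 0.2837 yr.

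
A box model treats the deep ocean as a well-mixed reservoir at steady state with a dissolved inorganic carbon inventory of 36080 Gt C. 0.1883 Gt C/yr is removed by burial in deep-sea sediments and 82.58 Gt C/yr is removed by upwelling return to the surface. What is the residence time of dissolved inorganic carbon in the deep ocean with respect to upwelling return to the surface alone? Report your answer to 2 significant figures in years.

Residence time with respect to a single sink: τ = M / F_sink.
τ = 36080 / 82.58 = 436.9 yr.

440 yr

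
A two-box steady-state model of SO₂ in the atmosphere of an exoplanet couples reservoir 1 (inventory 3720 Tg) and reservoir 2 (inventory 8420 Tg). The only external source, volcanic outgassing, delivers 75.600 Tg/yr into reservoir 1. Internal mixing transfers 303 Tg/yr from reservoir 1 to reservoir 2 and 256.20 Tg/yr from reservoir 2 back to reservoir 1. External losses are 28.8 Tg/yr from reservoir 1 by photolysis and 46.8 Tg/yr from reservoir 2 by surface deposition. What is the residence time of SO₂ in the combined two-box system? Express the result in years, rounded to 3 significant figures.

For the system as a whole, the A↔B exchange is internal and contributes nothing to the throughput; only the external sinks remove mass.
M_total = 3720 + 8420 = 12140 Tg.
ΣF_external_out = 28.8 + 46.8 = 75.600 Tg/yr.
τ = M_total / ΣF_ext = 12140 / 75.600 = 160.6 yr.

161 yr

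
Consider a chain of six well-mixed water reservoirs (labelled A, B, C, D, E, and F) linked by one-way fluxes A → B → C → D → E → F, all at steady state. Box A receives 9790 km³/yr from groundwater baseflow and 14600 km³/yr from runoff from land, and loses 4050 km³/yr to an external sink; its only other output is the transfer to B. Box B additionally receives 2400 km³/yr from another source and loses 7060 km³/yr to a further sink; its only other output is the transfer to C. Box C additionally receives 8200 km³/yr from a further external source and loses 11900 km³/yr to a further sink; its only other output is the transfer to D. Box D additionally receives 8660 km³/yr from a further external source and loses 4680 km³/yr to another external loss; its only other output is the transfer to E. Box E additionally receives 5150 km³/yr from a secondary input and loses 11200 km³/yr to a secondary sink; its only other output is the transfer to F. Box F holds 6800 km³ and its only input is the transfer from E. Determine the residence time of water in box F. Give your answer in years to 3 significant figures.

0.686 yr

Box A: F(A→B) = (9790 + 14600) − 4050 = 20340 km³/yr.
Box B: F(B→C) = (20340 + 2400) − 7060 = 15680 km³/yr.
Box C: F(C→D) = (15680 + 8200) − 11900 = 11980 km³/yr.
Box D: F(D→E) = (11980 + 8660) − 4680 = 15960 km³/yr.
Box E: F(E→F) = (15960 + 5150) − 11200 = 9910.0 km³/yr.
Box F throughput = its input = 9910.0 km³/yr; τ = 6800 / 9910.0 = 0.6862 yr.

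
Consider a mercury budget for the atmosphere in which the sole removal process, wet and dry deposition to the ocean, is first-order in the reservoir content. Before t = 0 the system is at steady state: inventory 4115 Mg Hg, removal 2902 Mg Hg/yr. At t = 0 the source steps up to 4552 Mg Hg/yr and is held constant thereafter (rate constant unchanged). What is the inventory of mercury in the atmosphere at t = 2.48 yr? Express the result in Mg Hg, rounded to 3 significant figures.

τ = M₀/F₀ = 4115/2902 = 1.418 yr; rate constant k = 1/τ.
New steady state M_∞ = F₁/k = F₁·τ = 4552 × 1.418 = 6454.7 Mg Hg.
M(t) = M_∞ + (M₀ − M_∞)·e^(−t/τ); t/τ = 2.48/1.418 = 1.749, so e^(−t/τ) = 0.1740.
M(t) = 6454.7 − 2340 × 0.1740 = 6047.7 Mg Hg.

6050 Mg Hg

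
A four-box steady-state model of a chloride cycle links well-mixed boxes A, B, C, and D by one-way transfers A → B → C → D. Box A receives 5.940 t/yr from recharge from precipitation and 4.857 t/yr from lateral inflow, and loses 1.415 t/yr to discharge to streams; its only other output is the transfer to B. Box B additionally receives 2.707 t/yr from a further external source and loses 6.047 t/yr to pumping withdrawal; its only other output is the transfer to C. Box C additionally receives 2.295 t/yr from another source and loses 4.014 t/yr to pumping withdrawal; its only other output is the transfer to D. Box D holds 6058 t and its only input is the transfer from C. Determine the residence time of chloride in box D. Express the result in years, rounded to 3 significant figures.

Box A: F(A→B) = (5.940 + 4.857) − 1.415 = 9.3820 t/yr.
Box B: F(B→C) = (9.3820 + 2.707) − 6.047 = 6.0420 t/yr.
Box C: F(C→D) = (6.0420 + 2.295) − 4.014 = 4.3230 t/yr.
Box D throughput = its input = 4.3230 t/yr; τ = 6058 / 4.3230 = 1401 yr.

1400 yr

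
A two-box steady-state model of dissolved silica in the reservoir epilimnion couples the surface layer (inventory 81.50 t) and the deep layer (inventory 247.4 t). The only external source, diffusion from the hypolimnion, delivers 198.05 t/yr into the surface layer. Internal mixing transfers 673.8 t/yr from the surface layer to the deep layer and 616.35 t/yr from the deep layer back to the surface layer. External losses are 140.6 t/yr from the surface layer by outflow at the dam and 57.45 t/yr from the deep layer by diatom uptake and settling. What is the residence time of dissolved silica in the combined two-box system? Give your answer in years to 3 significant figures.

Treat the two boxes together as one reservoir: the mixing fluxes between them are internal recycling, so τ = ΣM / Σ(external losses).
M_total = 81.50 + 247.4 = 328.90 t.
ΣF_external_out = 140.6 + 57.45 = 198.05 t/yr.
τ = M_total / ΣF_ext = 328.90 / 198.05 = 1.661 yr.

1.66 yr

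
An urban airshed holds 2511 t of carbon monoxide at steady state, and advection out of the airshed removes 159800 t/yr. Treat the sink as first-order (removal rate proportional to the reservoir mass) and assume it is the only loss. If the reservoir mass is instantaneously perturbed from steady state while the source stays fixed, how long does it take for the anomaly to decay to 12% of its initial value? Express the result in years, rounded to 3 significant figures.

0.0333 yr

For a linear reservoir the anomaly decays as exp(−t/τ) with τ = M/F = 2511/159800 = 0.01571 yr.
exp(−t/τ) = 0.12 ⇒ t = −τ ln(0.12) = 0.01571 × 2.120 = 0.03332 yr.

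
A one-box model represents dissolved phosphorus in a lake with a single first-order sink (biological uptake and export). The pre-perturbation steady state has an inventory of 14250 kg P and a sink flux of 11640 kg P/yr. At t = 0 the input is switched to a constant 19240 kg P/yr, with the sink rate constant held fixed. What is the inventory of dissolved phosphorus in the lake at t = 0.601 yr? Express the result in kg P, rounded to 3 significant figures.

17900 kg P

The sink rate constant is k = F₀/M₀ = 11640/14250 = 0.8168 yr⁻¹.
Solving dM/dt = F₁ − kM with M(0) = M₀ gives M(t) = F₁/k + (M₀ − F₁/k)·e^(−kt).
F₁/k = 19240/0.8168 = 23554 kg P; kt = 0.8168 × 0.601 = 0.4909, e^(−kt) = 0.6121.
M(0.601) = 23554 + (14250 − 23554) × 0.6121 = 23554 − 5695 = 17859 kg P.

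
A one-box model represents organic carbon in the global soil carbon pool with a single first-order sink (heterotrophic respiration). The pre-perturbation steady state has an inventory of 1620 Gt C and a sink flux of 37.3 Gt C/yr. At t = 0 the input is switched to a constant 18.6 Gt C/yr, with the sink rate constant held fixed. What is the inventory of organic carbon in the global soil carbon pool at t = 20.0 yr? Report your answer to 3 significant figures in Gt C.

τ = M₀/F₀ = 1620/37.3 = 43.43 yr; rate constant k = 1/τ.
New steady state M_∞ = F₁/k = F₁·τ = 18.6 × 43.43 = 807.83 Gt C.
M(t) = M_∞ + (M₀ − M_∞)·e^(−t/τ); t/τ = 20.0/43.43 = 0.4605, so e^(−t/τ) = 0.6310.
M(t) = 807.83 + 812.2 × 0.6310 = 1320.3 Gt C.

1320 Gt C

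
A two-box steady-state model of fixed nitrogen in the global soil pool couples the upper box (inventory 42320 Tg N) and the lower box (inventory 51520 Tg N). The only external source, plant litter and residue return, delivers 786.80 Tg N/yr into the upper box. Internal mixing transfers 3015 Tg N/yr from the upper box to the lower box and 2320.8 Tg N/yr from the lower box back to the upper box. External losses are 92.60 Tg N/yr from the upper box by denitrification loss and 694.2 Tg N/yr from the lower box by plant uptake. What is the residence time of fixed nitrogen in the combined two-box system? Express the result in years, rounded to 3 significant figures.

Residence time in the combined system uses the total inventory and the total *external* removal — internal exchanges between the two boxes cancel.
M_total = 42320 + 51520 = 93840 Tg N.
ΣF_external_out = 92.60 + 694.2 = 786.80 Tg N/yr.
τ = M_total / ΣF_ext = 93840 / 786.80 = 119.3 yr.

119 yr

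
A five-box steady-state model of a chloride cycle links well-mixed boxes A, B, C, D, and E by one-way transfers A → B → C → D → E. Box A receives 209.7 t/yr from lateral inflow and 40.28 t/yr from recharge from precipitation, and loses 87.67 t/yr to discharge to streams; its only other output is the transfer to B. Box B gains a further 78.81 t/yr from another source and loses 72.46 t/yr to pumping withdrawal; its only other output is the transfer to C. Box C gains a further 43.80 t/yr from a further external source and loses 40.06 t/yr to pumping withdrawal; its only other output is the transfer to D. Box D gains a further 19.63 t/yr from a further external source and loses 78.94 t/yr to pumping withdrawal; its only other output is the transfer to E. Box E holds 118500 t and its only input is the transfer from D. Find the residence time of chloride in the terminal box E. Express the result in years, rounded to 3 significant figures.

Box A: F(A→B) = (209.7 + 40.28) − 87.67 = 162.31 t/yr.
Box B: F(B→C) = (162.31 + 78.81) − 72.46 = 168.66 t/yr.
Box C: F(C→D) = (168.66 + 43.80) − 40.06 = 172.40 t/yr.
Box D: F(D→E) = (172.40 + 19.63) − 78.94 = 113.09 t/yr.
Box E throughput = its input = 113.09 t/yr; τ = 118500 / 113.09 = 1048 yr.

1050 yr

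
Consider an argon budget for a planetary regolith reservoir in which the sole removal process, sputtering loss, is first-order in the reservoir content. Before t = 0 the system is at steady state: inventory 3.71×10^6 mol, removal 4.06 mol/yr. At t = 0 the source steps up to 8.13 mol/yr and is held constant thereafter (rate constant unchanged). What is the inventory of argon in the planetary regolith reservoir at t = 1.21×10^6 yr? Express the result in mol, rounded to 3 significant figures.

τ = M₀/F₀ = 3.71×10^6/4.06 = 913800 yr; rate constant k = 1/τ.
New steady state M_∞ = F₁/k = F₁·τ = 8.13 × 913800 = 7.4291×10^6 mol.
M(t) = M_∞ + (M₀ − M_∞)·e^(−t/τ); t/τ = 1.21×10^6/913800 = 1.324, so e^(−t/τ) = 0.2660.
M(t) = 7.4291×10^6 − 3.719×10^6 × 0.2660 = 6.4397×10^6 mol.

6.44×10^6 mol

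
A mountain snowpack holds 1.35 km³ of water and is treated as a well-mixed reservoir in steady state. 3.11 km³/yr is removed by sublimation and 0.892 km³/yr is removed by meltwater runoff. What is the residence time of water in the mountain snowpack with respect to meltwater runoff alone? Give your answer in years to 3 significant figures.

1.51 yr

Residence time with respect to a single sink: τ = M / F_sink.
τ = 1.35 / 0.892 = 1.513 yr.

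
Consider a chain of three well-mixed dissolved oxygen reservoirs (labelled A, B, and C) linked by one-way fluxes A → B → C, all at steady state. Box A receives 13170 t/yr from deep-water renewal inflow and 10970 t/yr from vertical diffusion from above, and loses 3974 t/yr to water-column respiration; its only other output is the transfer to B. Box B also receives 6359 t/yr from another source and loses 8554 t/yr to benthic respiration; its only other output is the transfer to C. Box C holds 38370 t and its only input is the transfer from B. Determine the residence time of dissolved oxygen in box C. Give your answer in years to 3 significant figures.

Box A: F(A→B) = (13170 + 10970) − 3974 = 20166 t/yr.
Box B: F(B→C) = (20166 + 6359) − 8554 = 17971 t/yr.
Box C throughput = its input = 17971 t/yr; τ = 38370 / 17971 = 2.135 yr.

2.14 yr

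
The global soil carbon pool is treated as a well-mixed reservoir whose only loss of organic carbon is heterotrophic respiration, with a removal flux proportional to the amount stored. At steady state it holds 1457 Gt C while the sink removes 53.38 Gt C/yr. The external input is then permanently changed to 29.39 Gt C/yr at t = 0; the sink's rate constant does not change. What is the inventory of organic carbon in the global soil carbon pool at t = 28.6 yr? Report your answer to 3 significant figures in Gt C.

1030 Gt C

Residence time τ = M₀/F₀ = 27.29 yr. The eventual steady state is M_∞ = M₀·(F₁/F₀) = 1457 × 29.39/53.38 = 802.20 Gt C.
The anomaly ΔM(t) = M(t) − M_∞ decays as ΔM₀·e^(−t/τ) with ΔM₀ = 1457 − 802.20 = 654.8 Gt C.
At t = 28.6 yr, e^(−t/τ) = e^(−1.048) = 0.3507, so ΔM = 229.6 Gt C and M = 802.20 + 229.6 = 1031.8 Gt C.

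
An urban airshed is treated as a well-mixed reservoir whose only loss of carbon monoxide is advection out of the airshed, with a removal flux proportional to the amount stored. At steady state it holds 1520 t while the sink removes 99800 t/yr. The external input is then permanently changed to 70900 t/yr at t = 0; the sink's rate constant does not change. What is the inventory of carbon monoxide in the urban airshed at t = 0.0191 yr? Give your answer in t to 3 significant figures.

τ = M₀/F₀ = 1520/99800 = 0.01523 yr; rate constant k = 1/τ.
New steady state M_∞ = F₁/k = F₁·τ = 70900 × 0.01523 = 1079.8 t.
M(t) = M_∞ + (M₀ − M_∞)·e^(−t/τ); t/τ = 0.0191/0.01523 = 1.254, so e^(−t/τ) = 0.2853.
M(t) = 1079.8 + 440.2 × 0.2853 = 1205.4 t.

1210 t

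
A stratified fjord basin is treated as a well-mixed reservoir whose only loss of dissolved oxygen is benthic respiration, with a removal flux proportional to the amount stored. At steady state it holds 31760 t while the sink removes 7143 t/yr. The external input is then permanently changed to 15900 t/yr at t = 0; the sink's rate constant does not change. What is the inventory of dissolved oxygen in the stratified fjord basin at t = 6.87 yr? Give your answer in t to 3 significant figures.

62400 t

τ = M₀/F₀ = 31760/7143 = 4.446 yr; rate constant k = 1/τ.
New steady state M_∞ = F₁/k = F₁·τ = 15900 × 4.446 = 70696 t.
M(t) = M_∞ + (M₀ − M_∞)·e^(−t/τ); t/τ = 6.87/4.446 = 1.545, so e^(−t/τ) = 0.2133.
M(t) = 70696 − 38940 × 0.2133 = 62392 t.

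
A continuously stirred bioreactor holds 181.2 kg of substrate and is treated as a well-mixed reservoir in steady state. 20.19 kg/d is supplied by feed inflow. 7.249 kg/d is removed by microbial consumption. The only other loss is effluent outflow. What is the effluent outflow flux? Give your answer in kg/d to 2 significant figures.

At steady state ΣF_in = ΣF_out.
ΣF_in = 20.190 kg/d.
Effluent outflow flux = ΣF_in − (7.249) = 20.190 − 7.249 = 12.94 kg/d.

13 kg/d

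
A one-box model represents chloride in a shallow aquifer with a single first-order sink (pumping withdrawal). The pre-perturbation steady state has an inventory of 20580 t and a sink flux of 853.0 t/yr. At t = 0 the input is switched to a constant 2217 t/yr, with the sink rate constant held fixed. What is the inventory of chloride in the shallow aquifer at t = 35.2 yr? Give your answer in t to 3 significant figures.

Residence time τ = M₀/F₀ = 24.13 yr. The eventual steady state is M_∞ = M₀·(F₁/F₀) = 20580 × 2217/853.0 = 53489 t.
The anomaly ΔM(t) = M(t) − M_∞ decays as ΔM₀·e^(−t/τ) with ΔM₀ = 20580 − 53489 = −32910 t.
At t = 35.2 yr, e^(−t/τ) = e^(−1.459) = 0.2325, so ΔM = −7650 t and M = 53489 − 7650 = 45838 t.

45800 t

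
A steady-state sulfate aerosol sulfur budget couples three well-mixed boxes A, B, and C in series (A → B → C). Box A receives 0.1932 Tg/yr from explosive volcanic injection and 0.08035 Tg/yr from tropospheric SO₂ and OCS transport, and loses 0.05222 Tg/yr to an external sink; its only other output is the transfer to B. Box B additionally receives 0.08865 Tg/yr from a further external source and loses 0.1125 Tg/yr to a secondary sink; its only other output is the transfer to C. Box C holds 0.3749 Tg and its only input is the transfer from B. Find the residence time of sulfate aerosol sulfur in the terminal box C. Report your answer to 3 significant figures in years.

Box A: F(A→B) = (0.1932 + 0.08035) − 0.05222 = 0.22133 Tg/yr.
Box B: F(B→C) = (0.22133 + 0.08865) − 0.1125 = 0.19748 Tg/yr.
Box C throughput = its input = 0.19748 Tg/yr; τ = 0.3749 / 0.19748 = 1.898 yr.

1.90 yr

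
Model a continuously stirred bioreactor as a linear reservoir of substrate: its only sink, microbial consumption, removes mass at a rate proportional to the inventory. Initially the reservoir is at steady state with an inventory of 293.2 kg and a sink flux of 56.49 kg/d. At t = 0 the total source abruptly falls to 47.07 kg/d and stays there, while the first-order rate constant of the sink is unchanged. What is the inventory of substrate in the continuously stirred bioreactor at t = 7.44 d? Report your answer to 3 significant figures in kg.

256 kg

τ = M₀/F₀ = 293.2/56.49 = 5.190 d; rate constant k = 1/τ.
New steady state M_∞ = F₁/k = F₁·τ = 47.07 × 5.190 = 244.31 kg.
M(t) = M_∞ + (M₀ − M_∞)·e^(−t/τ); t/τ = 7.44/5.190 = 1.433, so e^(−t/τ) = 0.2385.
M(t) = 244.31 + 48.89 × 0.2385 = 255.97 kg.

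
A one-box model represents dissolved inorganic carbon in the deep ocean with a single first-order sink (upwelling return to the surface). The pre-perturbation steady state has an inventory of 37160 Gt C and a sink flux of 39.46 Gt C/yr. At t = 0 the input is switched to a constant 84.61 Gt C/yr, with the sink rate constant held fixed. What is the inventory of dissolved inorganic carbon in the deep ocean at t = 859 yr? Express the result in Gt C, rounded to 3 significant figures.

62600 Gt C

The sink rate constant is k = F₀/M₀ = 39.46/37160 = 0.001062 yr⁻¹.
Solving dM/dt = F₁ − kM with M(0) = M₀ gives M(t) = F₁/k + (M₀ − F₁/k)·e^(−kt).
F₁/k = 84.61/0.001062 = 79678 Gt C; kt = 0.001062 × 859 = 0.9122, e^(−kt) = 0.4017.
M(859) = 79678 + (37160 − 79678) × 0.4017 = 79678 − 17080 = 62601 Gt C.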